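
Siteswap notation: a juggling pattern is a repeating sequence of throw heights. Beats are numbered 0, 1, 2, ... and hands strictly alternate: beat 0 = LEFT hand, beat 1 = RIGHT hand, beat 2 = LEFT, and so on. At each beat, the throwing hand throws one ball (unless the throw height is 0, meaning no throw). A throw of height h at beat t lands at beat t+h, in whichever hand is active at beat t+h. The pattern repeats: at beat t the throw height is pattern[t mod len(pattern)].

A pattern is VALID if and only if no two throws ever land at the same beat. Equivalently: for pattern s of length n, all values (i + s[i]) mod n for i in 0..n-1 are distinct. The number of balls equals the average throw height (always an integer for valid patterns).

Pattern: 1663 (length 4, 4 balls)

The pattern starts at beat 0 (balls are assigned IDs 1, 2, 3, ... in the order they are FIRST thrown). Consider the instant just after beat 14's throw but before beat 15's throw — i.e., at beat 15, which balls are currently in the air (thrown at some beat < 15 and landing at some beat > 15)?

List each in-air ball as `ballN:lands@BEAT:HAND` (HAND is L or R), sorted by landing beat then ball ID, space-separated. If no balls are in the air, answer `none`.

Beat 0 (L): throw ball1 h=1 -> lands@1:R; in-air after throw: [b1@1:R]
Beat 1 (R): throw ball1 h=6 -> lands@7:R; in-air after throw: [b1@7:R]
Beat 2 (L): throw ball2 h=6 -> lands@8:L; in-air after throw: [b1@7:R b2@8:L]
Beat 3 (R): throw ball3 h=3 -> lands@6:L; in-air after throw: [b3@6:L b1@7:R b2@8:L]
Beat 4 (L): throw ball4 h=1 -> lands@5:R; in-air after throw: [b4@5:R b3@6:L b1@7:R b2@8:L]
Beat 5 (R): throw ball4 h=6 -> lands@11:R; in-air after throw: [b3@6:L b1@7:R b2@8:L b4@11:R]
Beat 6 (L): throw ball3 h=6 -> lands@12:L; in-air after throw: [b1@7:R b2@8:L b4@11:R b3@12:L]
Beat 7 (R): throw ball1 h=3 -> lands@10:L; in-air after throw: [b2@8:L b1@10:L b4@11:R b3@12:L]
Beat 8 (L): throw ball2 h=1 -> lands@9:R; in-air after throw: [b2@9:R b1@10:L b4@11:R b3@12:L]
Beat 9 (R): throw ball2 h=6 -> lands@15:R; in-air after throw: [b1@10:L b4@11:R b3@12:L b2@15:R]
Beat 10 (L): throw ball1 h=6 -> lands@16:L; in-air after throw: [b4@11:R b3@12:L b2@15:R b1@16:L]
Beat 11 (R): throw ball4 h=3 -> lands@14:L; in-air after throw: [b3@12:L b4@14:L b2@15:R b1@16:L]
Beat 12 (L): throw ball3 h=1 -> lands@13:R; in-air after throw: [b3@13:R b4@14:L b2@15:R b1@16:L]
Beat 13 (R): throw ball3 h=6 -> lands@19:R; in-air after throw: [b4@14:L b2@15:R b1@16:L b3@19:R]
Beat 14 (L): throw ball4 h=6 -> lands@20:L; in-air after throw: [b2@15:R b1@16:L b3@19:R b4@20:L]
Beat 15 (R): throw ball2 h=3 -> lands@18:L; in-air after throw: [b1@16:L b2@18:L b3@19:R b4@20:L]

Answer: ball1:lands@16:L ball3:lands@19:R ball4:lands@20:L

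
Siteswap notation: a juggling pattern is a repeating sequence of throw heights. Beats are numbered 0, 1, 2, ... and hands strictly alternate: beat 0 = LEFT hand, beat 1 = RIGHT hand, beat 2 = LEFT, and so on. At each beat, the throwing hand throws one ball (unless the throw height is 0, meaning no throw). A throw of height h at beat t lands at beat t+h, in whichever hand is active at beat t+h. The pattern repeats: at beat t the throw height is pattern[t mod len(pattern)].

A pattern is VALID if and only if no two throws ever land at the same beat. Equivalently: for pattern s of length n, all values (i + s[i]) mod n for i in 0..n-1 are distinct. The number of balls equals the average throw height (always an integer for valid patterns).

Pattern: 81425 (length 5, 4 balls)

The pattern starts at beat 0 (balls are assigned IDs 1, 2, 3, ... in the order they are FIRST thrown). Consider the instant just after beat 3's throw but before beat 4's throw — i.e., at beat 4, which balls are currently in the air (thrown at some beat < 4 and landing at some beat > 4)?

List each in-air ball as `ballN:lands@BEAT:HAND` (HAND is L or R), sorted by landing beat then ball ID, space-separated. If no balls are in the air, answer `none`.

Beat 0 (L): throw ball1 h=8 -> lands@8:L; in-air after throw: [b1@8:L]
Beat 1 (R): throw ball2 h=1 -> lands@2:L; in-air after throw: [b2@2:L b1@8:L]
Beat 2 (L): throw ball2 h=4 -> lands@6:L; in-air after throw: [b2@6:L b1@8:L]
Beat 3 (R): throw ball3 h=2 -> lands@5:R; in-air after throw: [b3@5:R b2@6:L b1@8:L]
Beat 4 (L): throw ball4 h=5 -> lands@9:R; in-air after throw: [b3@5:R b2@6:L b1@8:L b4@9:R]

Answer: ball3:lands@5:R ball2:lands@6:L ball1:lands@8:L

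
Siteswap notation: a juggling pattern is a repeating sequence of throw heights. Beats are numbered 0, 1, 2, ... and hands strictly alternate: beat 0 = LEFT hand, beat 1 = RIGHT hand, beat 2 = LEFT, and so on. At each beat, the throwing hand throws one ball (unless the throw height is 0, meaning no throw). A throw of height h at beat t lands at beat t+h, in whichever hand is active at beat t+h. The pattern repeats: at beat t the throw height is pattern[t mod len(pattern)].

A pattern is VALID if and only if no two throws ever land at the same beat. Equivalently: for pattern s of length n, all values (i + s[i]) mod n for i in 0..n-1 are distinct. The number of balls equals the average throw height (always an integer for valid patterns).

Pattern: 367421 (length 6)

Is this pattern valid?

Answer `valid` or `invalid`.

i=0: (i + s[i]) mod n = (0 + 3) mod 6 = 3
i=1: (i + s[i]) mod n = (1 + 6) mod 6 = 1
i=2: (i + s[i]) mod n = (2 + 7) mod 6 = 3
i=3: (i + s[i]) mod n = (3 + 4) mod 6 = 1
i=4: (i + s[i]) mod n = (4 + 2) mod 6 = 0
i=5: (i + s[i]) mod n = (5 + 1) mod 6 = 0
Residues: [3, 1, 3, 1, 0, 0], distinct: False

Answer: invalid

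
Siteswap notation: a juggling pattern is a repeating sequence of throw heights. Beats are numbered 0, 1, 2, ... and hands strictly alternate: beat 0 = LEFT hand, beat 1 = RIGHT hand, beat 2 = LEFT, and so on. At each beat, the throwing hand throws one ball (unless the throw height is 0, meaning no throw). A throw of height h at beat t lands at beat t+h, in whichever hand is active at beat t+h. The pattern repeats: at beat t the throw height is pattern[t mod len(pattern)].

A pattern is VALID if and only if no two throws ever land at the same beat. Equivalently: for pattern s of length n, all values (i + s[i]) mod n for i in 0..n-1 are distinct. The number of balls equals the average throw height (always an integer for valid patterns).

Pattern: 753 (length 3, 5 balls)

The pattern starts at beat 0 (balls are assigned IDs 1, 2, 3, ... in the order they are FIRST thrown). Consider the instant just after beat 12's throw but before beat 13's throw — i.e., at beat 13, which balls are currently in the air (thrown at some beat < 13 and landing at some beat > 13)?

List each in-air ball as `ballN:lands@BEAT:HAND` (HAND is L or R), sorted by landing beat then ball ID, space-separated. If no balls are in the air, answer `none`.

Answer: ball3:lands@14:L ball4:lands@15:R ball5:lands@16:L ball1:lands@19:R

Derivation:
Beat 0 (L): throw ball1 h=7 -> lands@7:R; in-air after throw: [b1@7:R]
Beat 1 (R): throw ball2 h=5 -> lands@6:L; in-air after throw: [b2@6:L b1@7:R]
Beat 2 (L): throw ball3 h=3 -> lands@5:R; in-air after throw: [b3@5:R b2@6:L b1@7:R]
Beat 3 (R): throw ball4 h=7 -> lands@10:L; in-air after throw: [b3@5:R b2@6:L b1@7:R b4@10:L]
Beat 4 (L): throw ball5 h=5 -> lands@9:R; in-air after throw: [b3@5:R b2@6:L b1@7:R b5@9:R b4@10:L]
Beat 5 (R): throw ball3 h=3 -> lands@8:L; in-air after throw: [b2@6:L b1@7:R b3@8:L b5@9:R b4@10:L]
Beat 6 (L): throw ball2 h=7 -> lands@13:R; in-air after throw: [b1@7:R b3@8:L b5@9:R b4@10:L b2@13:R]
Beat 7 (R): throw ball1 h=5 -> lands@12:L; in-air after throw: [b3@8:L b5@9:R b4@10:L b1@12:L b2@13:R]
Beat 8 (L): throw ball3 h=3 -> lands@11:R; in-air after throw: [b5@9:R b4@10:L b3@11:R b1@12:L b2@13:R]
Beat 9 (R): throw ball5 h=7 -> lands@16:L; in-air after throw: [b4@10:L b3@11:R b1@12:L b2@13:R b5@16:L]
Beat 10 (L): throw ball4 h=5 -> lands@15:R; in-air after throw: [b3@11:R b1@12:L b2@13:R b4@15:R b5@16:L]
Beat 11 (R): throw ball3 h=3 -> lands@14:L; in-air after throw: [b1@12:L b2@13:R b3@14:L b4@15:R b5@16:L]
Beat 12 (L): throw ball1 h=7 -> lands@19:R; in-air after throw: [b2@13:R b3@14:L b4@15:R b5@16:L b1@19:R]
Beat 13 (R): throw ball2 h=5 -> lands@18:L; in-air after throw: [b3@14:L b4@15:R b5@16:L b2@18:L b1@19:R]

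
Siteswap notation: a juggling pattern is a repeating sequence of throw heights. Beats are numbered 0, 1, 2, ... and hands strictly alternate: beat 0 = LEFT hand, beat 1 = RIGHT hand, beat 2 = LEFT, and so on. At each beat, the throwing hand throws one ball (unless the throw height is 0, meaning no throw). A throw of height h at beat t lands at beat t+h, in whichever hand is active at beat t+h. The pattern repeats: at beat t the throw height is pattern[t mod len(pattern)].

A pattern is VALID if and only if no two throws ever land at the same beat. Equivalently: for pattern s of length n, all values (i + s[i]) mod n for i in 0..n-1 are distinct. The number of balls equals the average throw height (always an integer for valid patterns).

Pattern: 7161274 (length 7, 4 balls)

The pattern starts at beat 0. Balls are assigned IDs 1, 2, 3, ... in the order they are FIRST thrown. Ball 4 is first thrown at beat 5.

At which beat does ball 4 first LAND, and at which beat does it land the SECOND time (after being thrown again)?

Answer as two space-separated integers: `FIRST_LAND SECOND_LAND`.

Beat 0 (L): throw ball1 h=7 -> lands@7:R; in-air after throw: [b1@7:R]
Beat 1 (R): throw ball2 h=1 -> lands@2:L; in-air after throw: [b2@2:L b1@7:R]
Beat 2 (L): throw ball2 h=6 -> lands@8:L; in-air after throw: [b1@7:R b2@8:L]
Beat 3 (R): throw ball3 h=1 -> lands@4:L; in-air after throw: [b3@4:L b1@7:R b2@8:L]
Beat 4 (L): throw ball3 h=2 -> lands@6:L; in-air after throw: [b3@6:L b1@7:R b2@8:L]
Beat 5 (R): throw ball4 h=7 -> lands@12:L; in-air after throw: [b3@6:L b1@7:R b2@8:L b4@12:L]
Beat 6 (L): throw ball3 h=4 -> lands@10:L; in-air after throw: [b1@7:R b2@8:L b3@10:L b4@12:L]
Beat 7 (R): throw ball1 h=7 -> lands@14:L; in-air after throw: [b2@8:L b3@10:L b4@12:L b1@14:L]
Beat 8 (L): throw ball2 h=1 -> lands@9:R; in-air after throw: [b2@9:R b3@10:L b4@12:L b1@14:L]
Beat 9 (R): throw ball2 h=6 -> lands@15:R; in-air after throw: [b3@10:L b4@12:L b1@14:L b2@15:R]
Beat 10 (L): throw ball3 h=1 -> lands@11:R; in-air after throw: [b3@11:R b4@12:L b1@14:L b2@15:R]
Beat 11 (R): throw ball3 h=2 -> lands@13:R; in-air after throw: [b4@12:L b3@13:R b1@14:L b2@15:R]
Beat 12 (L): throw ball4 h=7 -> lands@19:R; in-air after throw: [b3@13:R b1@14:L b2@15:R b4@19:R]
Beat 13 (R): throw ball3 h=4 -> lands@17:R; in-air after throw: [b1@14:L b2@15:R b3@17:R b4@19:R]
Beat 14 (L): throw ball1 h=7 -> lands@21:R; in-air after throw: [b2@15:R b3@17:R b4@19:R b1@21:R]
Beat 15 (R): throw ball2 h=1 -> lands@16:L; in-air after throw: [b2@16:L b3@17:R b4@19:R b1@21:R]
Beat 16 (L): throw ball2 h=6 -> lands@22:L; in-air after throw: [b3@17:R b4@19:R b1@21:R b2@22:L]
Beat 17 (R): throw ball3 h=1 -> lands@18:L; in-air after throw: [b3@18:L b4@19:R b1@21:R b2@22:L]
Beat 18 (L): throw ball3 h=2 -> lands@20:L; in-air after throw: [b4@19:R b3@20:L b1@21:R b2@22:L]
Ball 4: thrown@5 h=7 -> first land @12; rethrown@12 h=7 -> second land @19

Answer: 12 19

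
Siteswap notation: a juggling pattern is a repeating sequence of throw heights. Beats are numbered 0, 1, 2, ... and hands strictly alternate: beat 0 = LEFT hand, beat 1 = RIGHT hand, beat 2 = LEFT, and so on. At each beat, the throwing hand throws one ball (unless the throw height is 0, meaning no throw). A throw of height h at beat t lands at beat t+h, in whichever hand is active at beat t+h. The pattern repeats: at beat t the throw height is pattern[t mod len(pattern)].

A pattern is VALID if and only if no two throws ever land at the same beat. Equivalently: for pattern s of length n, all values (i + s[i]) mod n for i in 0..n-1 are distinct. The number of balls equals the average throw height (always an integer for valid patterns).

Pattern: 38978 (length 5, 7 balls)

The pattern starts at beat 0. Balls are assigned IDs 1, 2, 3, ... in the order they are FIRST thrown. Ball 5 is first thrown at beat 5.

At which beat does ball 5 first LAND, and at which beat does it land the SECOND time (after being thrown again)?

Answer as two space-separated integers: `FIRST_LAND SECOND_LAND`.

Answer: 8 15

Derivation:
Beat 0 (L): throw ball1 h=3 -> lands@3:R; in-air after throw: [b1@3:R]
Beat 1 (R): throw ball2 h=8 -> lands@9:R; in-air after throw: [b1@3:R b2@9:R]
Beat 2 (L): throw ball3 h=9 -> lands@11:R; in-air after throw: [b1@3:R b2@9:R b3@11:R]
Beat 3 (R): throw ball1 h=7 -> lands@10:L; in-air after throw: [b2@9:R b1@10:L b3@11:R]
Beat 4 (L): throw ball4 h=8 -> lands@12:L; in-air after throw: [b2@9:R b1@10:L b3@11:R b4@12:L]
Beat 5 (R): throw ball5 h=3 -> lands@8:L; in-air after throw: [b5@8:L b2@9:R b1@10:L b3@11:R b4@12:L]
Beat 6 (L): throw ball6 h=8 -> lands@14:L; in-air after throw: [b5@8:L b2@9:R b1@10:L b3@11:R b4@12:L b6@14:L]
Beat 7 (R): throw ball7 h=9 -> lands@16:L; in-air after throw: [b5@8:L b2@9:R b1@10:L b3@11:R b4@12:L b6@14:L b7@16:L]
Beat 8 (L): throw ball5 h=7 -> lands@15:R; in-air after throw: [b2@9:R b1@10:L b3@11:R b4@12:L b6@14:L b5@15:R b7@16:L]
Beat 9 (R): throw ball2 h=8 -> lands@17:R; in-air after throw: [b1@10:L b3@11:R b4@12:L b6@14:L b5@15:R b7@16:L b2@17:R]
Beat 10 (L): throw ball1 h=3 -> lands@13:R; in-air after throw: [b3@11:R b4@12:L b1@13:R b6@14:L b5@15:R b7@16:L b2@17:R]
Beat 11 (R): throw ball3 h=8 -> lands@19:R; in-air after throw: [b4@12:L b1@13:R b6@14:L b5@15:R b7@16:L b2@17:R b3@19:R]
Beat 12 (L): throw ball4 h=9 -> lands@21:R; in-air after throw: [b1@13:R b6@14:L b5@15:R b7@16:L b2@17:R b3@19:R b4@21:R]
Beat 13 (R): throw ball1 h=7 -> lands@20:L; in-air after throw: [b6@14:L b5@15:R b7@16:L b2@17:R b3@19:R b1@20:L b4@21:R]
Beat 14 (L): throw ball6 h=8 -> lands@22:L; in-air after throw: [b5@15:R b7@16:L b2@17:R b3@19:R b1@20:L b4@21:R b6@22:L]
Beat 15 (R): throw ball5 h=3 -> lands@18:L; in-air after throw: [b7@16:L b2@17:R b5@18:L b3@19:R b1@20:L b4@21:R b6@22:L]
Ball 5: thrown@5 h=3 -> first land @8; rethrown@8 h=7 -> second land @15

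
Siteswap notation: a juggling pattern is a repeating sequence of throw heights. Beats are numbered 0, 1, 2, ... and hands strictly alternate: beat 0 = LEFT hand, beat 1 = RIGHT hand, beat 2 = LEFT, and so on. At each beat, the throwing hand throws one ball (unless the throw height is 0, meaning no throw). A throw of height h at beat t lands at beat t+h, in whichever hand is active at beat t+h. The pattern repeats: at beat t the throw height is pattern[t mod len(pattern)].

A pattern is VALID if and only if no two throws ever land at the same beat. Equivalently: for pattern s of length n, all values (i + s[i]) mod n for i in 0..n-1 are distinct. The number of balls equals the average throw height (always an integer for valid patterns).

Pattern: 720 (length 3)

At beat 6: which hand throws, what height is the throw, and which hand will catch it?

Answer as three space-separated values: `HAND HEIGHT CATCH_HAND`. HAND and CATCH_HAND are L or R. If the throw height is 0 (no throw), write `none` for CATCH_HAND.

Answer: L 7 R

Derivation:
Beat 6: 6 mod 2 = 0, so hand = L
Throw height = pattern[6 mod 3] = pattern[0] = 7
Lands at beat 6+7=13, 13 mod 2 = 1, so catch hand = R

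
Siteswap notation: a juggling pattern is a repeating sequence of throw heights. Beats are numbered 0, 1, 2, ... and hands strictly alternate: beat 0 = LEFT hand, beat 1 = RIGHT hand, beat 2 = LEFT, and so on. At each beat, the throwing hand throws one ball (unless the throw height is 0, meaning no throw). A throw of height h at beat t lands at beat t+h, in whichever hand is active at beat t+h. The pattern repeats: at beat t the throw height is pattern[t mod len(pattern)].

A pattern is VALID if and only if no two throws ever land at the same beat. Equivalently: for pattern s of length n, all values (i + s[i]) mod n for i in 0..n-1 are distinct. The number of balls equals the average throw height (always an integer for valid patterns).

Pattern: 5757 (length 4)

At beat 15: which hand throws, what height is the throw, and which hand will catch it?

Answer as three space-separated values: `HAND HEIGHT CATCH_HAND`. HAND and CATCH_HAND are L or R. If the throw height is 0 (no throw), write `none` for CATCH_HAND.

Answer: R 7 L

Derivation:
Beat 15: 15 mod 2 = 1, so hand = R
Throw height = pattern[15 mod 4] = pattern[3] = 7
Lands at beat 15+7=22, 22 mod 2 = 0, so catch hand = L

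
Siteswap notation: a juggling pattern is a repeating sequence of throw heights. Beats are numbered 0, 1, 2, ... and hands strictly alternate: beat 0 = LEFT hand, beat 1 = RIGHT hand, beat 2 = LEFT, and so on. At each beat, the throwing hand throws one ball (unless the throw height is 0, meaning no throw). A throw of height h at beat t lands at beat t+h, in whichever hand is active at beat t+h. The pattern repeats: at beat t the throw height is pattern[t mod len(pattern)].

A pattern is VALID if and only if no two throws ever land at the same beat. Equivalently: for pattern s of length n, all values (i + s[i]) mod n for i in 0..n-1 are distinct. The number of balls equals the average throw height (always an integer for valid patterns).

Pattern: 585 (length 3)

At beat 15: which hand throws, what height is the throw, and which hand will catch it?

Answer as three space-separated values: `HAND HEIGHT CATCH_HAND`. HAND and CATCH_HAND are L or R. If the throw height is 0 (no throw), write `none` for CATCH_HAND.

Answer: R 5 L

Derivation:
Beat 15: 15 mod 2 = 1, so hand = R
Throw height = pattern[15 mod 3] = pattern[0] = 5
Lands at beat 15+5=20, 20 mod 2 = 0, so catch hand = L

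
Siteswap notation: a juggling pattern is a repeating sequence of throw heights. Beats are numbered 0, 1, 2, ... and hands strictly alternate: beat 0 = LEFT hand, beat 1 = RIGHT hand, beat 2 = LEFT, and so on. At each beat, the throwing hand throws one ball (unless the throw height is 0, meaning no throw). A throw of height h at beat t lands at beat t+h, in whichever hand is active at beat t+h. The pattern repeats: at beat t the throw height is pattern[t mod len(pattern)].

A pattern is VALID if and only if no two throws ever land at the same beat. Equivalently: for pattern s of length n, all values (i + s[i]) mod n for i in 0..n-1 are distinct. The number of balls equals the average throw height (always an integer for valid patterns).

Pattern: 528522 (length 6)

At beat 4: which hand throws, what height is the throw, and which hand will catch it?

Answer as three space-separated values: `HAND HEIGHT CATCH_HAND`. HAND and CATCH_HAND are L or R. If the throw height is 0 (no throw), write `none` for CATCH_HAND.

Answer: L 2 L

Derivation:
Beat 4: 4 mod 2 = 0, so hand = L
Throw height = pattern[4 mod 6] = pattern[4] = 2
Lands at beat 4+2=6, 6 mod 2 = 0, so catch hand = L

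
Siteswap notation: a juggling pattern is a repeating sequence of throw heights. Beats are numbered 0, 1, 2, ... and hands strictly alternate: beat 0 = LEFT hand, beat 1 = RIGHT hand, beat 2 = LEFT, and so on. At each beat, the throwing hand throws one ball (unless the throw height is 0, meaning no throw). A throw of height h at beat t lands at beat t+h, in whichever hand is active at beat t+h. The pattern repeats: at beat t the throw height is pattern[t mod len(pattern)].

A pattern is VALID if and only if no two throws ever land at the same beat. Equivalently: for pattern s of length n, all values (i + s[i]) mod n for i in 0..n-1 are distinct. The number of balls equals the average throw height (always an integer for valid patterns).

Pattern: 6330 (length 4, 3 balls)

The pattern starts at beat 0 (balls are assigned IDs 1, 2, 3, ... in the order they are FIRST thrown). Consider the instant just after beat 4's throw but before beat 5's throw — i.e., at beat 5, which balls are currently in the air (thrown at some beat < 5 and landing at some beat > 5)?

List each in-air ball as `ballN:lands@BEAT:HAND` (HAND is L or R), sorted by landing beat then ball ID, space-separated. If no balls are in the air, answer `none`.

Answer: ball1:lands@6:L ball2:lands@10:L

Derivation:
Beat 0 (L): throw ball1 h=6 -> lands@6:L; in-air after throw: [b1@6:L]
Beat 1 (R): throw ball2 h=3 -> lands@4:L; in-air after throw: [b2@4:L b1@6:L]
Beat 2 (L): throw ball3 h=3 -> lands@5:R; in-air after throw: [b2@4:L b3@5:R b1@6:L]
Beat 4 (L): throw ball2 h=6 -> lands@10:L; in-air after throw: [b3@5:R b1@6:L b2@10:L]
Beat 5 (R): throw ball3 h=3 -> lands@8:L; in-air after throw: [b1@6:L b3@8:L b2@10:L]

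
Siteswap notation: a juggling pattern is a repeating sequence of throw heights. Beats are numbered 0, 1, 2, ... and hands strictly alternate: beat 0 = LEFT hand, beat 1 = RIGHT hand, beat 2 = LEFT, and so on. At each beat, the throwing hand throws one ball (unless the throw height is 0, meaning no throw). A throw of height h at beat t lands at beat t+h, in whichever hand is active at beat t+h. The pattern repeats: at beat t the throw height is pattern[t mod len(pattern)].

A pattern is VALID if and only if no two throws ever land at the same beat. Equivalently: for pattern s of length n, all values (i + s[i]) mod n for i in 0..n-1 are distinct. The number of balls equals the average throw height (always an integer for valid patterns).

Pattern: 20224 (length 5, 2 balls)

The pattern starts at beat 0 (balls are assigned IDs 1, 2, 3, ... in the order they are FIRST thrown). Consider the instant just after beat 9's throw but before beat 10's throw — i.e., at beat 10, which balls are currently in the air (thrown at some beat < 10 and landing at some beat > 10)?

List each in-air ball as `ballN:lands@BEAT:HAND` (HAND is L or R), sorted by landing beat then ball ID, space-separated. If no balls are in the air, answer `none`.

Answer: ball2:lands@13:R

Derivation:
Beat 0 (L): throw ball1 h=2 -> lands@2:L; in-air after throw: [b1@2:L]
Beat 2 (L): throw ball1 h=2 -> lands@4:L; in-air after throw: [b1@4:L]
Beat 3 (R): throw ball2 h=2 -> lands@5:R; in-air after throw: [b1@4:L b2@5:R]
Beat 4 (L): throw ball1 h=4 -> lands@8:L; in-air after throw: [b2@5:R b1@8:L]
Beat 5 (R): throw ball2 h=2 -> lands@7:R; in-air after throw: [b2@7:R b1@8:L]
Beat 7 (R): throw ball2 h=2 -> lands@9:R; in-air after throw: [b1@8:L b2@9:R]
Beat 8 (L): throw ball1 h=2 -> lands@10:L; in-air after throw: [b2@9:R b1@10:L]
Beat 9 (R): throw ball2 h=4 -> lands@13:R; in-air after throw: [b1@10:L b2@13:R]
Beat 10 (L): throw ball1 h=2 -> lands@12:L; in-air after throw: [b1@12:L b2@13:R]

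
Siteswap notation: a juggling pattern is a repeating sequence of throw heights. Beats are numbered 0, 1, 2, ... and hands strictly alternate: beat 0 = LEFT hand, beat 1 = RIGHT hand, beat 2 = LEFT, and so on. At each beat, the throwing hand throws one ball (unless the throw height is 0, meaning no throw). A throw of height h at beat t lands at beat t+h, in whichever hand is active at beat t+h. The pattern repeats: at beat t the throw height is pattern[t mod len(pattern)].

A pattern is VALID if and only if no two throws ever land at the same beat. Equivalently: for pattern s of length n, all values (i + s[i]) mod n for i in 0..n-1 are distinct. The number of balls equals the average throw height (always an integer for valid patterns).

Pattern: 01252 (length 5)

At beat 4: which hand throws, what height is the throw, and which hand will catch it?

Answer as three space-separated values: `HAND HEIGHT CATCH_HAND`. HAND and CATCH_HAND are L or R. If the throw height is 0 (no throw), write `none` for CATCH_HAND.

Answer: L 2 L

Derivation:
Beat 4: 4 mod 2 = 0, so hand = L
Throw height = pattern[4 mod 5] = pattern[4] = 2
Lands at beat 4+2=6, 6 mod 2 = 0, so catch hand = L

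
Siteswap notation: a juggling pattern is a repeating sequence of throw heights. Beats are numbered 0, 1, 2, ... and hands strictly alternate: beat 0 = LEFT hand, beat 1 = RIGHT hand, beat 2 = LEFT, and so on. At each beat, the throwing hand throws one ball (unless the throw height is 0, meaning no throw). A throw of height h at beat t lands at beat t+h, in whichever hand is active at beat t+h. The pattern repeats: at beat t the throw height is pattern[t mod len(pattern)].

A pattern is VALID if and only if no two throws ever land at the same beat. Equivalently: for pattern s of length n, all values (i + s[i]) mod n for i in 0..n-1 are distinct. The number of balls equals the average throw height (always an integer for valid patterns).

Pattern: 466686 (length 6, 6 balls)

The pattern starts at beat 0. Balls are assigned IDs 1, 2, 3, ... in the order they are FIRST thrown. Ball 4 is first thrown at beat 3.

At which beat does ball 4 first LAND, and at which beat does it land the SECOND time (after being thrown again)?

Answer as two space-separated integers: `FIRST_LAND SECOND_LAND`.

Beat 0 (L): throw ball1 h=4 -> lands@4:L; in-air after throw: [b1@4:L]
Beat 1 (R): throw ball2 h=6 -> lands@7:R; in-air after throw: [b1@4:L b2@7:R]
Beat 2 (L): throw ball3 h=6 -> lands@8:L; in-air after throw: [b1@4:L b2@7:R b3@8:L]
Beat 3 (R): throw ball4 h=6 -> lands@9:R; in-air after throw: [b1@4:L b2@7:R b3@8:L b4@9:R]
Beat 4 (L): throw ball1 h=8 -> lands@12:L; in-air after throw: [b2@7:R b3@8:L b4@9:R b1@12:L]
Beat 5 (R): throw ball5 h=6 -> lands@11:R; in-air after throw: [b2@7:R b3@8:L b4@9:R b5@11:R b1@12:L]
Beat 6 (L): throw ball6 h=4 -> lands@10:L; in-air after throw: [b2@7:R b3@8:L b4@9:R b6@10:L b5@11:R b1@12:L]
Beat 7 (R): throw ball2 h=6 -> lands@13:R; in-air after throw: [b3@8:L b4@9:R b6@10:L b5@11:R b1@12:L b2@13:R]
Beat 8 (L): throw ball3 h=6 -> lands@14:L; in-air after throw: [b4@9:R b6@10:L b5@11:R b1@12:L b2@13:R b3@14:L]
Beat 9 (R): throw ball4 h=6 -> lands@15:R; in-air after throw: [b6@10:L b5@11:R b1@12:L b2@13:R b3@14:L b4@15:R]
Beat 10 (L): throw ball6 h=8 -> lands@18:L; in-air after throw: [b5@11:R b1@12:L b2@13:R b3@14:L b4@15:R b6@18:L]
Beat 11 (R): throw ball5 h=6 -> lands@17:R; in-air after throw: [b1@12:L b2@13:R b3@14:L b4@15:R b5@17:R b6@18:L]
Beat 12 (L): throw ball1 h=4 -> lands@16:L; in-air after throw: [b2@13:R b3@14:L b4@15:R b1@16:L b5@17:R b6@18:L]
Ball 4: thrown@3 h=6 -> first land @9; rethrown@9 h=6 -> second land @15

Answer: 9 15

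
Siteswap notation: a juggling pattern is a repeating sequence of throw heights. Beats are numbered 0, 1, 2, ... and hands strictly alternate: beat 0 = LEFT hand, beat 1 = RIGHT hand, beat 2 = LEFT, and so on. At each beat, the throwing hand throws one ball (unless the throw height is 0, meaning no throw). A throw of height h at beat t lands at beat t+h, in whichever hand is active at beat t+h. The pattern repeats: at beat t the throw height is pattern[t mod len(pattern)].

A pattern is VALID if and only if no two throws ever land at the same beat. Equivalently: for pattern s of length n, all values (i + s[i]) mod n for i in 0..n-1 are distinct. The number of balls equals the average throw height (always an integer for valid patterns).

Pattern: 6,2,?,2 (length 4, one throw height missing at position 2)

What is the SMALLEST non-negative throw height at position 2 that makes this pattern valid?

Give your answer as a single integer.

i=0: (0 + 6) mod 4 = 2
i=1: (1 + 2) mod 4 = 3
i=2: s[i]=? (unknown)
i=3: (3 + 2) mod 4 = 1
Known residues: [1, 2, 3]; need a permutation of 0..3, so missing residue r = 0
Need (2 + s) mod 4 = 0; smallest s = (0 - 2) mod 4 = 2

Answer: 2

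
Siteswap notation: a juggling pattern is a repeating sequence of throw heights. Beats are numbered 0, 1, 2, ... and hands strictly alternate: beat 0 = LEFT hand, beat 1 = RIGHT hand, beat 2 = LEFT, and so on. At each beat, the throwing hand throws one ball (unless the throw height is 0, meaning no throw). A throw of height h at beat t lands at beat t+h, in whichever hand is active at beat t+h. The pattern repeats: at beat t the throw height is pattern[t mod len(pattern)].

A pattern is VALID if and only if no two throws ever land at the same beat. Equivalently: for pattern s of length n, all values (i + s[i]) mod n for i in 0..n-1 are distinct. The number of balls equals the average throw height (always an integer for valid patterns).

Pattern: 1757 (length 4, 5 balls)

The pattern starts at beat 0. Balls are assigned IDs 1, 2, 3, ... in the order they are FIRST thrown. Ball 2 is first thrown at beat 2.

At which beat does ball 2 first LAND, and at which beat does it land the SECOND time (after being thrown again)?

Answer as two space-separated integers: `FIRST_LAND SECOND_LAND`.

Beat 0 (L): throw ball1 h=1 -> lands@1:R; in-air after throw: [b1@1:R]
Beat 1 (R): throw ball1 h=7 -> lands@8:L; in-air after throw: [b1@8:L]
Beat 2 (L): throw ball2 h=5 -> lands@7:R; in-air after throw: [b2@7:R b1@8:L]
Beat 3 (R): throw ball3 h=7 -> lands@10:L; in-air after throw: [b2@7:R b1@8:L b3@10:L]
Beat 4 (L): throw ball4 h=1 -> lands@5:R; in-air after throw: [b4@5:R b2@7:R b1@8:L b3@10:L]
Beat 5 (R): throw ball4 h=7 -> lands@12:L; in-air after throw: [b2@7:R b1@8:L b3@10:L b4@12:L]
Beat 6 (L): throw ball5 h=5 -> lands@11:R; in-air after throw: [b2@7:R b1@8:L b3@10:L b5@11:R b4@12:L]
Beat 7 (R): throw ball2 h=7 -> lands@14:L; in-air after throw: [b1@8:L b3@10:L b5@11:R b4@12:L b2@14:L]
Beat 8 (L): throw ball1 h=1 -> lands@9:R; in-air after throw: [b1@9:R b3@10:L b5@11:R b4@12:L b2@14:L]
Beat 9 (R): throw ball1 h=7 -> lands@16:L; in-air after throw: [b3@10:L b5@11:R b4@12:L b2@14:L b1@16:L]
Beat 10 (L): throw ball3 h=5 -> lands@15:R; in-air after throw: [b5@11:R b4@12:L b2@14:L b3@15:R b1@16:L]
Beat 11 (R): throw ball5 h=7 -> lands@18:L; in-air after throw: [b4@12:L b2@14:L b3@15:R b1@16:L b5@18:L]
Beat 12 (L): throw ball4 h=1 -> lands@13:R; in-air after throw: [b4@13:R b2@14:L b3@15:R b1@16:L b5@18:L]
Beat 13 (R): throw ball4 h=7 -> lands@20:L; in-air after throw: [b2@14:L b3@15:R b1@16:L b5@18:L b4@20:L]
Beat 14 (L): throw ball2 h=5 -> lands@19:R; in-air after throw: [b3@15:R b1@16:L b5@18:L b2@19:R b4@20:L]
Ball 2: thrown@2 h=5 -> first land @7; rethrown@7 h=7 -> second land @14

Answer: 7 14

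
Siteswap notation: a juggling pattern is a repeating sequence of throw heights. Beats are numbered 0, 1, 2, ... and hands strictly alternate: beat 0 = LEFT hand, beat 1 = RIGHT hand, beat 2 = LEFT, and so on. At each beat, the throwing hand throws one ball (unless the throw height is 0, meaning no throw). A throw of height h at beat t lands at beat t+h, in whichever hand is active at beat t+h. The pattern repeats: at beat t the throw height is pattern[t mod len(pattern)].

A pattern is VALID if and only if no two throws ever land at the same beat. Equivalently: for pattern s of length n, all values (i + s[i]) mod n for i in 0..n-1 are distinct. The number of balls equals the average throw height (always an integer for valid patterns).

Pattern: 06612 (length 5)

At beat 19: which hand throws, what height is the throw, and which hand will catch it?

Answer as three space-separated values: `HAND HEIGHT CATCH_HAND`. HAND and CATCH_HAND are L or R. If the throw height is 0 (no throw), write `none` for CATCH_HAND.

Beat 19: 19 mod 2 = 1, so hand = R
Throw height = pattern[19 mod 5] = pattern[4] = 2
Lands at beat 19+2=21, 21 mod 2 = 1, so catch hand = R

Answer: R 2 R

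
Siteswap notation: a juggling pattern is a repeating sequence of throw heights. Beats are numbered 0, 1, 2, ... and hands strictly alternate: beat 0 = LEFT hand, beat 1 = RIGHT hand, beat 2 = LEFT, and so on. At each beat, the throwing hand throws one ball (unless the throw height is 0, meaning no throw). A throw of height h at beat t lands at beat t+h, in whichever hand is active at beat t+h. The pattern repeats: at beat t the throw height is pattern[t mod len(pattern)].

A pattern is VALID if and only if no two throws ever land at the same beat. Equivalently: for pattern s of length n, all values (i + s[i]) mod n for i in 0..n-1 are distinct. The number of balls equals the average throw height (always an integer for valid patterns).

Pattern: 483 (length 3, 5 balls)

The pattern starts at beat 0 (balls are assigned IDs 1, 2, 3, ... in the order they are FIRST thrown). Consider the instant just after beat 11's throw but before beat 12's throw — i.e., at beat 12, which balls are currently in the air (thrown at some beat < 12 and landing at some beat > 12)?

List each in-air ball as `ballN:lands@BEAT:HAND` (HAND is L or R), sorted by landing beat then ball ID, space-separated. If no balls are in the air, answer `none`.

Beat 0 (L): throw ball1 h=4 -> lands@4:L; in-air after throw: [b1@4:L]
Beat 1 (R): throw ball2 h=8 -> lands@9:R; in-air after throw: [b1@4:L b2@9:R]
Beat 2 (L): throw ball3 h=3 -> lands@5:R; in-air after throw: [b1@4:L b3@5:R b2@9:R]
Beat 3 (R): throw ball4 h=4 -> lands@7:R; in-air after throw: [b1@4:L b3@5:R b4@7:R b2@9:R]
Beat 4 (L): throw ball1 h=8 -> lands@12:L; in-air after throw: [b3@5:R b4@7:R b2@9:R b1@12:L]
Beat 5 (R): throw ball3 h=3 -> lands@8:L; in-air after throw: [b4@7:R b3@8:L b2@9:R b1@12:L]
Beat 6 (L): throw ball5 h=4 -> lands@10:L; in-air after throw: [b4@7:R b3@8:L b2@9:R b5@10:L b1@12:L]
Beat 7 (R): throw ball4 h=8 -> lands@15:R; in-air after throw: [b3@8:L b2@9:R b5@10:L b1@12:L b4@15:R]
Beat 8 (L): throw ball3 h=3 -> lands@11:R; in-air after throw: [b2@9:R b5@10:L b3@11:R b1@12:L b4@15:R]
Beat 9 (R): throw ball2 h=4 -> lands@13:R; in-air after throw: [b5@10:L b3@11:R b1@12:L b2@13:R b4@15:R]
Beat 10 (L): throw ball5 h=8 -> lands@18:L; in-air after throw: [b3@11:R b1@12:L b2@13:R b4@15:R b5@18:L]
Beat 11 (R): throw ball3 h=3 -> lands@14:L; in-air after throw: [b1@12:L b2@13:R b3@14:L b4@15:R b5@18:L]
Beat 12 (L): throw ball1 h=4 -> lands@16:L; in-air after throw: [b2@13:R b3@14:L b4@15:R b1@16:L b5@18:L]

Answer: ball2:lands@13:R ball3:lands@14:L ball4:lands@15:R ball5:lands@18:L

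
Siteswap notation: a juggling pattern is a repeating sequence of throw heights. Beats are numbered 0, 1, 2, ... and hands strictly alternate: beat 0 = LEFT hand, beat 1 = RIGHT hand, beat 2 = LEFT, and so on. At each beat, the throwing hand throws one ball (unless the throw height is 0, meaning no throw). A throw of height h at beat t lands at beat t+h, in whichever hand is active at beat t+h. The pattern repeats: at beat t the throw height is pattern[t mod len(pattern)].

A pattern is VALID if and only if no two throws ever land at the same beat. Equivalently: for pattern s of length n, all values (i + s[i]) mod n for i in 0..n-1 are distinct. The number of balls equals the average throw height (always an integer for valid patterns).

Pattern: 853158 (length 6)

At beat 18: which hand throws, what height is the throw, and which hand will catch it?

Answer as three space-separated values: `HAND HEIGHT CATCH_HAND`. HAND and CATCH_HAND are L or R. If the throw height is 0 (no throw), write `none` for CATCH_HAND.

Answer: L 8 L

Derivation:
Beat 18: 18 mod 2 = 0, so hand = L
Throw height = pattern[18 mod 6] = pattern[0] = 8
Lands at beat 18+8=26, 26 mod 2 = 0, so catch hand = L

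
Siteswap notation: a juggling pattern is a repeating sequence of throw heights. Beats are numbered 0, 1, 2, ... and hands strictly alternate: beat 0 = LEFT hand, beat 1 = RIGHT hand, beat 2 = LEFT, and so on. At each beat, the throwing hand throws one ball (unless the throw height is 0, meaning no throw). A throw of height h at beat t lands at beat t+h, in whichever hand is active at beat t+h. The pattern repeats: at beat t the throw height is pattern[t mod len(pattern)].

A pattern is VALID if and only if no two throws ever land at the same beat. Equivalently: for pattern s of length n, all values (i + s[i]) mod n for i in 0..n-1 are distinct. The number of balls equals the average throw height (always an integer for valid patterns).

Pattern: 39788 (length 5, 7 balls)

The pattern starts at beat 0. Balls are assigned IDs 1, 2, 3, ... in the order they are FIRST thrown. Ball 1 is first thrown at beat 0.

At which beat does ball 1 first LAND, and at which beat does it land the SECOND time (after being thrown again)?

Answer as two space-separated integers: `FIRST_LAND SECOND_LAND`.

Answer: 3 11

Derivation:
Beat 0 (L): throw ball1 h=3 -> lands@3:R; in-air after throw: [b1@3:R]
Beat 1 (R): throw ball2 h=9 -> lands@10:L; in-air after throw: [b1@3:R b2@10:L]
Beat 2 (L): throw ball3 h=7 -> lands@9:R; in-air after throw: [b1@3:R b3@9:R b2@10:L]
Beat 3 (R): throw ball1 h=8 -> lands@11:R; in-air after throw: [b3@9:R b2@10:L b1@11:R]
Beat 4 (L): throw ball4 h=8 -> lands@12:L; in-air after throw: [b3@9:R b2@10:L b1@11:R b4@12:L]
Beat 5 (R): throw ball5 h=3 -> lands@8:L; in-air after throw: [b5@8:L b3@9:R b2@10:L b1@11:R b4@12:L]
Beat 6 (L): throw ball6 h=9 -> lands@15:R; in-air after throw: [b5@8:L b3@9:R b2@10:L b1@11:R b4@12:L b6@15:R]
Beat 7 (R): throw ball7 h=7 -> lands@14:L; in-air after throw: [b5@8:L b3@9:R b2@10:L b1@11:R b4@12:L b7@14:L b6@15:R]
Beat 8 (L): throw ball5 h=8 -> lands@16:L; in-air after throw: [b3@9:R b2@10:L b1@11:R b4@12:L b7@14:L b6@15:R b5@16:L]
Beat 9 (R): throw ball3 h=8 -> lands@17:R; in-air after throw: [b2@10:L b1@11:R b4@12:L b7@14:L b6@15:R b5@16:L b3@17:R]
Beat 10 (L): throw ball2 h=3 -> lands@13:R; in-air after throw: [b1@11:R b4@12:L b2@13:R b7@14:L b6@15:R b5@16:L b3@17:R]
Beat 11 (R): throw ball1 h=9 -> lands@20:L; in-air after throw: [b4@12:L b2@13:R b7@14:L b6@15:R b5@16:L b3@17:R b1@20:L]
Ball 1: thrown@0 h=3 -> first land @3; rethrown@3 h=8 -> second land @11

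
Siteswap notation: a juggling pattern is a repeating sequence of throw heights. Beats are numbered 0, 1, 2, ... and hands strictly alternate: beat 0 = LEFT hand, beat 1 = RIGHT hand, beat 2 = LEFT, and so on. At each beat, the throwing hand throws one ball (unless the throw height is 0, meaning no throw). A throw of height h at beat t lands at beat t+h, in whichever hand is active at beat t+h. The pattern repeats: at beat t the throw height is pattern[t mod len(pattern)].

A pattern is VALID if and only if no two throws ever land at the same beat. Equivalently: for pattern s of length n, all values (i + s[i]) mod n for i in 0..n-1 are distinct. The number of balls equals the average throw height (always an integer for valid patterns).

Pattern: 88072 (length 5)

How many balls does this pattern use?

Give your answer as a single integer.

Pattern = [8, 8, 0, 7, 2], length n = 5
  position 0: throw height = 8, running sum = 8
  position 1: throw height = 8, running sum = 16
  position 2: throw height = 0, running sum = 16
  position 3: throw height = 7, running sum = 23
  position 4: throw height = 2, running sum = 25
Total sum = 25; balls = sum / n = 25 / 5 = 5

Answer: 5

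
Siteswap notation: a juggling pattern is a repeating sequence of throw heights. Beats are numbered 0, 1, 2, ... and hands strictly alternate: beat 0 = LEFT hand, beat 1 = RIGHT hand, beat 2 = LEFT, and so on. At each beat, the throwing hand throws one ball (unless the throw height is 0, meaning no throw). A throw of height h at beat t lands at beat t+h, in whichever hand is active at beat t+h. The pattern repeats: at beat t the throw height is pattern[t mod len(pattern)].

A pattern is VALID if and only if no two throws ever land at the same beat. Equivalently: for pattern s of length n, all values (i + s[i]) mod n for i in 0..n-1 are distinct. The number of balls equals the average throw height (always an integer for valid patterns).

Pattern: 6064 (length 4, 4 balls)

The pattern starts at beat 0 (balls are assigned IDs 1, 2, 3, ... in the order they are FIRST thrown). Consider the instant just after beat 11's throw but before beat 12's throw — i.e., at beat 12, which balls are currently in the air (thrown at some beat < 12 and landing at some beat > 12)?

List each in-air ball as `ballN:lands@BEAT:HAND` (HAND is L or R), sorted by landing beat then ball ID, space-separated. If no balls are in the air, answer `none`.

Beat 0 (L): throw ball1 h=6 -> lands@6:L; in-air after throw: [b1@6:L]
Beat 2 (L): throw ball2 h=6 -> lands@8:L; in-air after throw: [b1@6:L b2@8:L]
Beat 3 (R): throw ball3 h=4 -> lands@7:R; in-air after throw: [b1@6:L b3@7:R b2@8:L]
Beat 4 (L): throw ball4 h=6 -> lands@10:L; in-air after throw: [b1@6:L b3@7:R b2@8:L b4@10:L]
Beat 6 (L): throw ball1 h=6 -> lands@12:L; in-air after throw: [b3@7:R b2@8:L b4@10:L b1@12:L]
Beat 7 (R): throw ball3 h=4 -> lands@11:R; in-air after throw: [b2@8:L b4@10:L b3@11:R b1@12:L]
Beat 8 (L): throw ball2 h=6 -> lands@14:L; in-air after throw: [b4@10:L b3@11:R b1@12:L b2@14:L]
Beat 10 (L): throw ball4 h=6 -> lands@16:L; in-air after throw: [b3@11:R b1@12:L b2@14:L b4@16:L]
Beat 11 (R): throw ball3 h=4 -> lands@15:R; in-air after throw: [b1@12:L b2@14:L b3@15:R b4@16:L]
Beat 12 (L): throw ball1 h=6 -> lands@18:L; in-air after throw: [b2@14:L b3@15:R b4@16:L b1@18:L]

Answer: ball2:lands@14:L ball3:lands@15:R ball4:lands@16:L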